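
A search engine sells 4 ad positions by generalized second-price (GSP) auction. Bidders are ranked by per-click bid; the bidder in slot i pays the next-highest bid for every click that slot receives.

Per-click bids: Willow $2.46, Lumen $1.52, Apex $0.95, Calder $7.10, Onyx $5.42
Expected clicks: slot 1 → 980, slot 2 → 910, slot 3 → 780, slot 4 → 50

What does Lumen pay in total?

Per-click bids in order: $7.10 (Calder) > $5.42 (Onyx) > $2.46 (Willow) > $1.52 (Lumen) > $0.95 (Apex)
Lumen holds slot 4 → pays next bid $0.95 × 50 clicks = $47.50.

Lumen pays $47.50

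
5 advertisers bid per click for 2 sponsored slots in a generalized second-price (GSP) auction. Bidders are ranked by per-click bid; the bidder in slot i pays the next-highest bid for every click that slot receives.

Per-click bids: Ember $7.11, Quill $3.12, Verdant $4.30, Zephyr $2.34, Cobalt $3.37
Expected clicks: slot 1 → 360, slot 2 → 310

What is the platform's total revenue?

Per-click bids in order: $7.11 (Ember) > $4.30 (Verdant) > $3.37 (Cobalt) > …
Slot 1: Ember pays $4.30 × 360 = $1548.00
Slot 2: Verdant pays $3.37 × 310 = $1044.70
Total = $2592.70

Total revenue: $2592.70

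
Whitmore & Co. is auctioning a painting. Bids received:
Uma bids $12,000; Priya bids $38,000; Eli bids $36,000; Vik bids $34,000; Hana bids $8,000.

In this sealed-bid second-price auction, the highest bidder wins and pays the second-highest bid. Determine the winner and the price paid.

Priya pays $36,000

Bids in order: 38,000 (Priya) > 36,000 (Eli) > 34,000 (Vik) > 12,000 (Uma) > 8,000 (Hana)
Priya wins with the highest bid; price is set by the runner-up at $36,000.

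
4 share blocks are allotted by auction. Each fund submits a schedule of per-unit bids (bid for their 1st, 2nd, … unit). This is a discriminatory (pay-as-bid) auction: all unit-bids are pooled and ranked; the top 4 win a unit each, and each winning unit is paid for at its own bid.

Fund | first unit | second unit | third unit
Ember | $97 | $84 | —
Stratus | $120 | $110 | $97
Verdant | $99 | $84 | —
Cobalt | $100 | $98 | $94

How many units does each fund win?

All unit-bids, highest first — top 4: 120 (Stratus-1), 110 (Stratus-2), 100 (Cobalt-1), 99 (Verdant-1)
Next rejected bid: $98 (not a price — pay-as-bid).
Allocation: Cobalt 1, Stratus 2, Verdant 1.

Cobalt 1, Stratus 2, Verdant 1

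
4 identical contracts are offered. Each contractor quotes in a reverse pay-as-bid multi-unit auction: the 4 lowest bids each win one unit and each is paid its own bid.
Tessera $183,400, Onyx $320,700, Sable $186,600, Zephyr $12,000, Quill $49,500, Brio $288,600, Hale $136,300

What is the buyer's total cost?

Total cost: $381,200

Sorting: 12,000 (Zephyr), 49,500 (Quill), 136,300 (Hale), 183,400 (Tessera), 186,600 (Sable), 288,600 (Brio), …
The 4 lowest are Zephyr, Quill, Hale, Tessera.
Total cost = 12,000 + 49,500 + 136,300 + 183,400 = $381,200.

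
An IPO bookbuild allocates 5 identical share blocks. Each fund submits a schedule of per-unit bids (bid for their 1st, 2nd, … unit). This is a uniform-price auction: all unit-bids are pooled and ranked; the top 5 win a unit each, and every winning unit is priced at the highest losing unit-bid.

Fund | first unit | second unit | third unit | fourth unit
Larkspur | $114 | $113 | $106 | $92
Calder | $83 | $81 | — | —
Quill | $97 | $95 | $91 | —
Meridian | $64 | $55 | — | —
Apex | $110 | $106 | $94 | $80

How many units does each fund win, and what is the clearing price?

Merging the schedules and taking the best 5: 114 (Larkspur-1), 113 (Larkspur-2), 110 (Apex-1), 106 (Larkspur-3), 106 (Apex-2)
Highest rejected unit-bid = $97.
Allocation: Apex 2, Larkspur 3.

Apex 2, Larkspur 3; clearing price $97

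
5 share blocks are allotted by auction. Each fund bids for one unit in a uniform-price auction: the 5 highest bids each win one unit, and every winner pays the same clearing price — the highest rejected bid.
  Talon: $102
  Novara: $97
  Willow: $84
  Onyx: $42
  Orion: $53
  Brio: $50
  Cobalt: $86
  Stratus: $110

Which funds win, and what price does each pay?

Ordering the bids: 110 (Stratus), 102 (Talon), 97 (Novara), 86 (Cobalt), 84 (Willow), 53 (Orion), 50 (Brio), …
The 5 highest are Stratus, Talon, Novara, Cobalt, Willow.
Clearing price = highest rejected bid = $53.

Stratus, Talon, Novara, Cobalt, Willow; each pays $53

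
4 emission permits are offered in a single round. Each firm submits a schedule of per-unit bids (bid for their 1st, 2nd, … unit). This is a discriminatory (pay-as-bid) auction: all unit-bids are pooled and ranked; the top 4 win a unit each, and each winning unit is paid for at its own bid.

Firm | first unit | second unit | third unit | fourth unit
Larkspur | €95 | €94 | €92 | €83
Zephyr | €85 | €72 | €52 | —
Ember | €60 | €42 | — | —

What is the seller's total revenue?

Total revenue: €366

All unit-bids, highest first — top 4: 95 (Larkspur-1), 94 (Larkspur-2), 92 (Larkspur-3), 85 (Zephyr-1)
Next rejected bid: €83 (not a price — pay-as-bid).
Each winning unit pays its own bid.
Revenue = 95 + 94 + 92 + 85 = €366.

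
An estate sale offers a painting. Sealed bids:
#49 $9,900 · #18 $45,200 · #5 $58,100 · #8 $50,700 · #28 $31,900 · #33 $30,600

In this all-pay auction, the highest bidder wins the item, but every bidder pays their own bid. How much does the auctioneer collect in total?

Total revenue: $226,400

Rule: the highest bidder wins the item, but every bidder pays their own bid.
Bids ranked: 58,100 (#5) > 50,700 (#8) > 45,200 (#18) > 31,900 (#28) > 30,600 (#33) > 9,900 (#49)
#5 wins with the top bid; all bids are sunk regardless.
Every bidder forfeits their bid regardless of winning.
Revenue = 9,900 + 45,200 + 58,100 + 50,700 + 31,900 + 30,600 = $226,400.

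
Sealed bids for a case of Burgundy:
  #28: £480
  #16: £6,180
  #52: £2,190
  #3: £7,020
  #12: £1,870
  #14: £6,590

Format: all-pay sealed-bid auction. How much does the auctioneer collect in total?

Bids in order: 7,020 (#3) > 6,590 (#14) > 6,180 (#16) > 2,190 (#52) > 1,870 (#12) > 480 (#28)
Every bidder forfeits their bid regardless of winning.
Revenue = 480 + 6,180 + 2,190 + 7,020 + 1,870 + 6,590 = £24,330.

Total revenue: £24,330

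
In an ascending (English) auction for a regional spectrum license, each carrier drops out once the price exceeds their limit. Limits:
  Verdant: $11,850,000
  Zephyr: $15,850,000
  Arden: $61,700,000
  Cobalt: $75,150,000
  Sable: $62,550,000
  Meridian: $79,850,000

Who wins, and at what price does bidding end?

Meridian wins at $75,150,000

Open ascending-bid auction: the price rises until one bidder remains; the winner pays the price at which the last rival dropped out.
Limits in order: 79,850,000 (Meridian) > 75,150,000 (Cobalt) > 62,550,000 (Sable) > 61,700,000 (Arden) > 15,850,000 (Zephyr) > 11,850,000 (Verdant)
Once the price passes $75,150,000, only Meridian is left; the hammer falls at Cobalt's limit of $75,150,000.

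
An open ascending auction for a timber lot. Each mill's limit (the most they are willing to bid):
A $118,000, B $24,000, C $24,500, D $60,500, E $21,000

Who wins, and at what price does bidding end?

Limits in order: 118,000 (A) > 60,500 (D) > 24,500 (C) > 24,000 (B) > 21,000 (E)
Bidding ends when D exits at $60,500; A takes it.

A wins at $60,500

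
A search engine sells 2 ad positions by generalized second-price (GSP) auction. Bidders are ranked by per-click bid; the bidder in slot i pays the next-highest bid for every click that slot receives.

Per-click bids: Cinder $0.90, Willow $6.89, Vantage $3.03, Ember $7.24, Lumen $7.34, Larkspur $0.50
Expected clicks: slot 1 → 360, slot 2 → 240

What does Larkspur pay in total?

Per-click bids in order: $7.34 (Lumen) > $7.24 (Ember) > $6.89 (Willow) > …
Larkspur ranks below slot 2 → no slot, pays nothing.

Larkspur pays $0.00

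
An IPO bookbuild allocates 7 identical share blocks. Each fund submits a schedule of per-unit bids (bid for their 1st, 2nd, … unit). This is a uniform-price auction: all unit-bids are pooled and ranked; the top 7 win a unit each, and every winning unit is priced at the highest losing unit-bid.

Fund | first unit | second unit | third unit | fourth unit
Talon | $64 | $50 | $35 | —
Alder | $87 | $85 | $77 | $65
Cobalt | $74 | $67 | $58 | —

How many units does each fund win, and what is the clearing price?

All unit-bids, highest first — top 7: 87 (Alder-1), 85 (Alder-2), 77 (Alder-3), 74 (Cobalt-1), 67 (Cobalt-2), 65 (Alder-4), 64 (Talon-1)
First bid not allocated: $58.
Allocation: Alder 4, Cobalt 2, Talon 1.

Alder 4, Cobalt 2, Talon 1; clearing price $58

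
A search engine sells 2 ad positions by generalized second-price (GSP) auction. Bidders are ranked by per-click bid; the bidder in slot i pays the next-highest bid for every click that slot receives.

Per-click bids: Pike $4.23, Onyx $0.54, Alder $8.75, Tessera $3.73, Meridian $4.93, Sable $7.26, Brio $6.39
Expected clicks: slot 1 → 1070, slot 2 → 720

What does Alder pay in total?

Alder pays $7768.20

Ranked by bid: $8.75 (Alder) > $7.26 (Sable) > $6.39 (Brio) > …
Alder holds slot 1 → pays next bid $7.26 × 1070 clicks = $7768.20.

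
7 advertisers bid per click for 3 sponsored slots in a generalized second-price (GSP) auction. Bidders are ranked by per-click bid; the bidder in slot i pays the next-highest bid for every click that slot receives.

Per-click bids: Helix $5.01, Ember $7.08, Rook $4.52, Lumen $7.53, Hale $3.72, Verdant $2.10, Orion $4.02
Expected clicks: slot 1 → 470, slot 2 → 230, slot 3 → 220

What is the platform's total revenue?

Total revenue: $5474.30

Per-click bids in order: $7.53 (Lumen) > $7.08 (Ember) > $5.01 (Helix) > $4.52 (Rook) > …
Slot 1: Lumen pays $7.08 × 470 = $3327.60
Slot 2: Ember pays $5.01 × 230 = $1152.30
Slot 3: Helix pays $4.52 × 220 = $994.40
Total = $5474.30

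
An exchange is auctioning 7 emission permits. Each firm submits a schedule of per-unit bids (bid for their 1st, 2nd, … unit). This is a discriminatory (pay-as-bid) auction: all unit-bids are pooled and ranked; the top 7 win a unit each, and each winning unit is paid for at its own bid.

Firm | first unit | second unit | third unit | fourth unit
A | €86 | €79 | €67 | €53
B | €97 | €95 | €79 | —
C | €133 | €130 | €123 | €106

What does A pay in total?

Pooled unit-bids ranked (top 7): 133 (C-1), 130 (C-2), 123 (C-3), 106 (C-4), 97 (B-1), 95 (B-2), 86 (A-1)
Next rejected bid: €79 (not a price — pay-as-bid).
A's winning unit-bids: 86 = €86.

A pays €86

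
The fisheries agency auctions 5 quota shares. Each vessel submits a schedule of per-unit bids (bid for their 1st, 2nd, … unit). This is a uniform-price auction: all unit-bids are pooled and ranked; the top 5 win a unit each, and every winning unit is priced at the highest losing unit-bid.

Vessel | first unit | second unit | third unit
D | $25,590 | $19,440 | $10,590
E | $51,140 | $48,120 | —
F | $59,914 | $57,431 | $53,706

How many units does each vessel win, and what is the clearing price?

Merging the schedules and taking the best 5: 59,914 (F-1), 57,431 (F-2), 53,706 (F-3), 51,140 (E-1), 48,120 (E-2)
First bid not allocated: $25,590.
Allocation: E 2, F 3.

E 2, F 3; clearing price $25,590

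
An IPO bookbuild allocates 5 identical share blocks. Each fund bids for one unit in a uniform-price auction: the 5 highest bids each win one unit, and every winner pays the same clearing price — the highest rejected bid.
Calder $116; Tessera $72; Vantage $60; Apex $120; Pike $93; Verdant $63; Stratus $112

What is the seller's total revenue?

Bids ranked high→low: 120 (Apex), 116 (Calder), 112 (Stratus), 93 (Pike), 72 (Tessera), 63 (Verdant), 60 (Vantage)
The 5 highest are Apex, Calder, Stratus, Pike, Tessera.
Clearing price = highest rejected bid = $63.
Total revenue = 5 × $63 = $315.

Total revenue: $315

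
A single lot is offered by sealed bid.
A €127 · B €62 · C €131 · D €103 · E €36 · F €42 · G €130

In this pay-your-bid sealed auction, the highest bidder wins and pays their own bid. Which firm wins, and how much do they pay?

Bids in order: 131 (C) > 130 (G) > 127 (A) > 103 (D) > 62 (B) > 42 (F) > …
C has the highest bid and pays exactly that: €131.

C pays €131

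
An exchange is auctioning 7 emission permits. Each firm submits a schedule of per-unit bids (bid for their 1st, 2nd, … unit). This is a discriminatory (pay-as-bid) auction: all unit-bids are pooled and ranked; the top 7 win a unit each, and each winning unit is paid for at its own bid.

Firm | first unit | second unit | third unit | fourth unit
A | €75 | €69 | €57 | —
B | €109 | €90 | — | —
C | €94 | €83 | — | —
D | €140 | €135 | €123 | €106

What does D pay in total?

Pooled unit-bids ranked (top 7): 140 (D-1), 135 (D-2), 123 (D-3), 109 (B-1), 106 (D-4), 94 (C-1), 90 (B-2)
Next rejected bid: €83 (not a price — pay-as-bid).
D's winning unit-bids: 140 + 135 + 123 + 106 = €504.

D pays €504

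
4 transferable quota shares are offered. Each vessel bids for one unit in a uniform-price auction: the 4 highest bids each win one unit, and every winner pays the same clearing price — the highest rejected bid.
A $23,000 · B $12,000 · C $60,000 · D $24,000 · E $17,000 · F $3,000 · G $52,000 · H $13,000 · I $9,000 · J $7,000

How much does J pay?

J pays $0

Ordering the bids: 60,000 (C), 52,000 (G), 24,000 (D), 23,000 (A), 17,000 (E), 13,000 (H), …
The 4 highest are C, G, D, A.
Clearing price = highest rejected bid = $17,000.
J does not win → pays $0.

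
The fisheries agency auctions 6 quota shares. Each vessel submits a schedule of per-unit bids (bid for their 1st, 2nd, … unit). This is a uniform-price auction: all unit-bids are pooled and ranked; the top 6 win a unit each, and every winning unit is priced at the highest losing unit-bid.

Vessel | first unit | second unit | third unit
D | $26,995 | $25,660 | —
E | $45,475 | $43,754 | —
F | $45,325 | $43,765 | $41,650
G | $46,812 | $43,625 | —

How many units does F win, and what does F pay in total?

F: 2 units, pays $83,300

Pooled unit-bids ranked (top 6): 46,812 (G-1), 45,475 (E-1), 45,325 (F-1), 43,765 (F-2), 43,754 (E-2), 43,625 (G-2)
First bid not allocated: $41,650.
F wins 2 unit(s) at $41,650 each.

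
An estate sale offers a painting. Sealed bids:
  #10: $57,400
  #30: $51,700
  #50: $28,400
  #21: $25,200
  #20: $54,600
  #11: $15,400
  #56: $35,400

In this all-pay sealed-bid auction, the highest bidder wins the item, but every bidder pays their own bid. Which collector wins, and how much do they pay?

#10 pays $57,400

Rule: the highest bidder wins the item, but every bidder pays their own bid.
Sorting bids: 57,400 (#10) > 54,600 (#20) > 51,700 (#30) > 35,400 (#56) > 28,400 (#50) > 25,200 (#21) > …
#10 is highest and takes the item; every bidder forfeits their bid.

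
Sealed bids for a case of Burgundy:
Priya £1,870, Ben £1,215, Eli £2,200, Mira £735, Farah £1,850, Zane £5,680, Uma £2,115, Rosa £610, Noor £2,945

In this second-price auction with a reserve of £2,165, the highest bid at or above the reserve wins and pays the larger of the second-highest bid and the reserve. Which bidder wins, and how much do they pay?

Zane pays £2,945

Bids in order: 5,680 (Zane) > 2,945 (Noor) > 2,200 (Eli) > 2,115 (Uma) > 1,870 (Priya) > 1,850 (Farah) > …
Zane has the top bid at or above the reserve (£5,680).
Second-highest bid £2,945 exceeds the reserve £2,165 → payment £2,945.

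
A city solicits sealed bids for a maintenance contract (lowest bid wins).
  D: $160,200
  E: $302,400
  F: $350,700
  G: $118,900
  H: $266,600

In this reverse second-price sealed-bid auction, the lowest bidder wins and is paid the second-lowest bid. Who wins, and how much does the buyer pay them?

Bids in order: 118,900 (G) < 160,200 (D) < 266,600 (H) < 302,400 (E) < 350,700 (F)
G wins with the lowest bid; price is set by the runner-up at $160,200.

G is paid $160,200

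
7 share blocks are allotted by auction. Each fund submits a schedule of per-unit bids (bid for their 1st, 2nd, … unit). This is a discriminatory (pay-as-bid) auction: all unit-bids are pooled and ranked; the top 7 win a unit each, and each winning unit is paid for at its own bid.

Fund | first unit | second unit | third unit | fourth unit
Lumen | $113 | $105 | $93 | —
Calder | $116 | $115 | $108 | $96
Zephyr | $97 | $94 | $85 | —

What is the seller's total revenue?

Total revenue: $750

All unit-bids, highest first — top 7: 116 (Calder-1), 115 (Calder-2), 113 (Lumen-1), 108 (Calder-3), 105 (Lumen-2), 97 (Zephyr-1), 96 (Calder-4)
Next rejected bid: $94 (not a price — pay-as-bid).
Each winning unit pays its own bid.
Revenue = 116 + 115 + 113 + 108 + 105 + 97 + 96 = $750.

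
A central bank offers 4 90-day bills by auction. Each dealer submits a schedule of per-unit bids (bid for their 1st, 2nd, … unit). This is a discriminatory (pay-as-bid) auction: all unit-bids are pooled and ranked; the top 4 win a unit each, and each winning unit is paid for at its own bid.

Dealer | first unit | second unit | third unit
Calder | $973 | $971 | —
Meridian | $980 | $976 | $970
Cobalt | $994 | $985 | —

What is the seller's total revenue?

Pooled unit-bids ranked (top 4): 994 (Cobalt-1), 985 (Cobalt-2), 980 (Meridian-1), 976 (Meridian-2)
Next rejected bid: $973 (not a price — pay-as-bid).
Each winning unit pays its own bid.
Revenue = 994 + 985 + 980 + 976 = $3,935.

Total revenue: $3,935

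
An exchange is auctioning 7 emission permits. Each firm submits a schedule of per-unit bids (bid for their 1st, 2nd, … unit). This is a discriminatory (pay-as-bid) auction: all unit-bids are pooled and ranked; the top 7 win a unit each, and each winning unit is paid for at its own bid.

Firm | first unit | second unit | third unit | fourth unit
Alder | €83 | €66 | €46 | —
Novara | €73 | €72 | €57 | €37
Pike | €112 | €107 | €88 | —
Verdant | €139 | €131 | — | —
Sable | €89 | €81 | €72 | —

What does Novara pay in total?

All unit-bids, highest first — top 7: 139 (Verdant-1), 131 (Verdant-2), 112 (Pike-1), 107 (Pike-2), 89 (Sable-1), 88 (Pike-3), 83 (Alder-1)
Next rejected bid: €81 (not a price — pay-as-bid).
Novara wins no units.

Novara pays €0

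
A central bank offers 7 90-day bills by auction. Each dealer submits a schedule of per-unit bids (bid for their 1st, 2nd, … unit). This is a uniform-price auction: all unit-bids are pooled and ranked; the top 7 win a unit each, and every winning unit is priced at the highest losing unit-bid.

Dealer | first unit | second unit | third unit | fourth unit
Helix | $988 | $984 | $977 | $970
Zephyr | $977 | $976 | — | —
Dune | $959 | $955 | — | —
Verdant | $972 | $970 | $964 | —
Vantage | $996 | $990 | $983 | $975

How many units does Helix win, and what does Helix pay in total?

Helix: 3 units, pays $2,928

Pooled unit-bids ranked (top 7): 996 (Vantage-1), 990 (Vantage-2), 988 (Helix-1), 984 (Helix-2), 983 (Vantage-3), 977 (Helix-3), 977 (Zephyr-1)
Highest rejected unit-bid = $976.
Helix wins 3 unit(s) at $976 each.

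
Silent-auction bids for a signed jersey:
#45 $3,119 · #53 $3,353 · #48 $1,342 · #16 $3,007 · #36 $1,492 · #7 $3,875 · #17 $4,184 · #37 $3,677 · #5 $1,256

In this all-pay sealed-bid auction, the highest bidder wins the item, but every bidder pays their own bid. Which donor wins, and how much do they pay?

Bids ranked: 4,184 (#17) > 3,875 (#7) > 3,677 (#37) > 3,353 (#53) > 3,119 (#45) > 3,007 (#16) > …
#17 is highest and takes the item; every bidder forfeits their bid.

#17 pays $4,184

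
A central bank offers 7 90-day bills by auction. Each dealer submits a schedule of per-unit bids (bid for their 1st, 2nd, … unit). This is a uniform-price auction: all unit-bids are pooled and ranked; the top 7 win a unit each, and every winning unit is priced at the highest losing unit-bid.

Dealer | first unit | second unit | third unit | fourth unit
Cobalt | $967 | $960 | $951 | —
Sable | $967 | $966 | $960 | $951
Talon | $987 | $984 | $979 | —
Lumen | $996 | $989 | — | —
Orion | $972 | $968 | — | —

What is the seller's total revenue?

Merging the schedules and taking the best 7: 996 (Lumen-1), 989 (Lumen-2), 987 (Talon-1), 984 (Talon-2), 979 (Talon-3), 972 (Orion-1), 968 (Orion-2)
Highest rejected unit-bid = $967.
Allocation: Lumen 2, Orion 2, Talon 3. Every unit priced at $967.
Revenue = 7 × 967 = $6,769.

Total revenue: $6,769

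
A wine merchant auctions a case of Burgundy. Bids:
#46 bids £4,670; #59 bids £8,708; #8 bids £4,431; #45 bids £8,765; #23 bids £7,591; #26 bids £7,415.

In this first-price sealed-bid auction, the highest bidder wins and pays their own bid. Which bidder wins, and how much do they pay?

Bids ranked: 8,765 (#45) > 8,708 (#59) > 7,591 (#23) > 7,415 (#26) > 4,670 (#46) > 4,431 (#8)
#45 is highest → pays own bid, £8,765.

#45 pays £8,765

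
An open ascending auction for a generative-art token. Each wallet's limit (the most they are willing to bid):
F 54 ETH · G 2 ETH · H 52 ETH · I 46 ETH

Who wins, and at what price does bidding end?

Open ascending-bid auction: the price rises until one bidder remains; the winner pays the price at which the last rival dropped out.
Limits in order: 54 (F) > 52 (H) > 46 (I) > 2 (G)
Once the price passes 52 ETH, only F is left; the hammer falls at H's limit of 52 ETH.

F wins at 52 ETH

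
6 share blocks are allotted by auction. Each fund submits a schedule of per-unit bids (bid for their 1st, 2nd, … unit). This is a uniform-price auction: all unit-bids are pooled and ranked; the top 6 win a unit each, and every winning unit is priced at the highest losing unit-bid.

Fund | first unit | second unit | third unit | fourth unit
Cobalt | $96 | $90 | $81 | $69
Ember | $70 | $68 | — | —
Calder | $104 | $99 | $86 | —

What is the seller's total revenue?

Pooled unit-bids ranked (top 6): 104 (Calder-1), 99 (Calder-2), 96 (Cobalt-1), 90 (Cobalt-2), 86 (Calder-3), 81 (Cobalt-3)
First bid not allocated: $70.
Allocation: Calder 3, Cobalt 3. Every unit priced at $70.
Revenue = 6 × 70 = $420.

Total revenue: $420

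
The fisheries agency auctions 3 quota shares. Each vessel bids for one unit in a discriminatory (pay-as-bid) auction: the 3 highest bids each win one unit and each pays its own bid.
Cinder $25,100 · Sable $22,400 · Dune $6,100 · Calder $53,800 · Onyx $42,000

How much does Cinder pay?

Cinder pays $25,100

Sorting: 53,800 (Calder), 42,000 (Onyx), 25,100 (Cinder), 22,400 (Sable), 6,100 (Dune)
Winners (3 units): Calder, Onyx, Cinder.
Cinder wins → own bid $25,100.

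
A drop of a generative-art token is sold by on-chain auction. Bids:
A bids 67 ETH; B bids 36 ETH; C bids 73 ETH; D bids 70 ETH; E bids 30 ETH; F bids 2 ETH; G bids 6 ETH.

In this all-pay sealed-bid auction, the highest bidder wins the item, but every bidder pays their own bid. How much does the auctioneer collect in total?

Total revenue: 284 ETH

Bids ranked: 73 (C) > 70 (D) > 67 (A) > 36 (B) > 30 (E) > 6 (G) > …
C wins with the top bid; all bids are sunk regardless.
Every bidder forfeits their bid regardless of winning.
Revenue = 67 + 36 + 73 + 70 + 30 + 2 + 6 = 284 ETH.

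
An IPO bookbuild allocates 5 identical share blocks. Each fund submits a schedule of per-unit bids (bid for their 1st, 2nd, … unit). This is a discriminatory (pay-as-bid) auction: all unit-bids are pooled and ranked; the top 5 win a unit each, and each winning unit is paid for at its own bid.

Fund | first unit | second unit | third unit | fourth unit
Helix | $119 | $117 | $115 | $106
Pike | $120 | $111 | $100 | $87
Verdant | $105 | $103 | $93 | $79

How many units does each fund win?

Helix 3, Pike 2

Pooled unit-bids ranked (top 5): 120 (Pike-1), 119 (Helix-1), 117 (Helix-2), 115 (Helix-3), 111 (Pike-2)
Next rejected bid: $106 (not a price — pay-as-bid).
Allocation: Helix 3, Pike 2.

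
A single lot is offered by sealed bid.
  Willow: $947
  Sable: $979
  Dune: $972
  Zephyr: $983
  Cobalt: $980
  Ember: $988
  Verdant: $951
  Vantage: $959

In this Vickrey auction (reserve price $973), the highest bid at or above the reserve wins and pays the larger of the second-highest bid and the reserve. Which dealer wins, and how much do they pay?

Ember pays $983

Bids in order: 988 (Ember) > 983 (Zephyr) > 980 (Cobalt) > 979 (Sable) > 972 (Dune) > 959 (Vantage) > …
Highest eligible bid: Ember at $988.
max(second-highest $983, reserve $973) = $983; the reserve does not bind.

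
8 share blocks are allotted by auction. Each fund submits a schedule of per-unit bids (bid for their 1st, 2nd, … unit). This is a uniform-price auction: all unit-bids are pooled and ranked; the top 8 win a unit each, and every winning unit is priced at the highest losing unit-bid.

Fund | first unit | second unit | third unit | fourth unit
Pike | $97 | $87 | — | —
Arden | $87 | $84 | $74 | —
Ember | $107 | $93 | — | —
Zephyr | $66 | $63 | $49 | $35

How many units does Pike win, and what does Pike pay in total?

Pike: 2 units, pays $126

Merging the schedules and taking the best 8: 107 (Ember-1), 97 (Pike-1), 93 (Ember-2), 87 (Pike-2), 87 (Arden-1), 84 (Arden-2), 74 (Arden-3), 66 (Zephyr-1)
The (k+1)-th unit-bid is $63.
Pike wins 2 unit(s) at $63 each.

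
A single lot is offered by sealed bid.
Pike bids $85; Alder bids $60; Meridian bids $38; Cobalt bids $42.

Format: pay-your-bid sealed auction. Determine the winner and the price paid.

Pike pays $85

Pay-your-bid sealed auction: the highest bidder wins and pays their own bid.
Bids in order: 85 (Pike) > 60 (Alder) > 42 (Cobalt) > 38 (Meridian)
Pike is highest → pays own bid, $85.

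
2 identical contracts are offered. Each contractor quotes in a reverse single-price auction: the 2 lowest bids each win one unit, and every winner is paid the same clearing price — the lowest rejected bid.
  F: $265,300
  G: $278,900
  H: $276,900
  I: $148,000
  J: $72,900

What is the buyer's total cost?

Total cost: $530,600

Ordering the bids: 72,900 (J), 148,000 (I), 265,300 (F), 276,900 (H), …
Winners (2 units): J, I.
Lowest unsuccessful bid: $265,300 → clearing price.
Total cost = 2 × $265,300 = $530,600.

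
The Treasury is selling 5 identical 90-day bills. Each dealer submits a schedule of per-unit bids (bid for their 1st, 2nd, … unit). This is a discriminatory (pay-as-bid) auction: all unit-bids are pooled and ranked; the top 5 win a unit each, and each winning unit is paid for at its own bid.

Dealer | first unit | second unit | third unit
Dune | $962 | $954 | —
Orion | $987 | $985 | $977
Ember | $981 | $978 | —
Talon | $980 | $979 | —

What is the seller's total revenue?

Total revenue: $4,912

Merging the schedules and taking the best 5: 987 (Orion-1), 985 (Orion-2), 981 (Ember-1), 980 (Talon-1), 979 (Talon-2)
Next rejected bid: $978 (not a price — pay-as-bid).
Each winning unit pays its own bid.
Revenue = 987 + 985 + 981 + 980 + 979 = $4,912.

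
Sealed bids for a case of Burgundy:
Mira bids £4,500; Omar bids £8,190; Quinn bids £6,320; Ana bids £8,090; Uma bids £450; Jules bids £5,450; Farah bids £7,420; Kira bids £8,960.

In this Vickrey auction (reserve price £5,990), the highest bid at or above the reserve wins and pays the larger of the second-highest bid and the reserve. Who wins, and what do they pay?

Sorting bids: 8,960 (Kira) > 8,190 (Omar) > 8,090 (Ana) > 7,420 (Farah) > 6,320 (Quinn) > 5,450 (Jules) > …
Highest eligible bid: Kira at £8,960.
Second-highest bid £8,190 exceeds the reserve £5,990 → payment £8,190.

Kira pays £8,190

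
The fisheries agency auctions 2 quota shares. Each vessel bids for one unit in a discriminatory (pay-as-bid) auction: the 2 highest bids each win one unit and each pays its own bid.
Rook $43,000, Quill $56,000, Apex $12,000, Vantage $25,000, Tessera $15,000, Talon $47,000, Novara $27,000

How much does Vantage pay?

Vantage pays $0

Sorting: 56,000 (Quill), 47,000 (Talon), 43,000 (Rook), 27,000 (Novara), …
The 2 highest are Quill, Talon.
Vantage does not win → $0.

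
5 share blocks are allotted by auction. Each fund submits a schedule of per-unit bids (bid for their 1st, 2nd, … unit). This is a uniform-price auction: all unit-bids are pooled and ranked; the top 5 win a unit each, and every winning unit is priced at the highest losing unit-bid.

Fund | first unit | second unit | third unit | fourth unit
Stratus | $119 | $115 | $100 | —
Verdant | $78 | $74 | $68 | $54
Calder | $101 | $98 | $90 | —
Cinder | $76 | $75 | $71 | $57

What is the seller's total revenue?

Total revenue: $450

Pooled unit-bids ranked (top 5): 119 (Stratus-1), 115 (Stratus-2), 101 (Calder-1), 100 (Stratus-3), 98 (Calder-2)
Highest rejected unit-bid = $90.
Allocation: Calder 2, Stratus 3. Every unit priced at $90.
Revenue = 5 × 90 = $450.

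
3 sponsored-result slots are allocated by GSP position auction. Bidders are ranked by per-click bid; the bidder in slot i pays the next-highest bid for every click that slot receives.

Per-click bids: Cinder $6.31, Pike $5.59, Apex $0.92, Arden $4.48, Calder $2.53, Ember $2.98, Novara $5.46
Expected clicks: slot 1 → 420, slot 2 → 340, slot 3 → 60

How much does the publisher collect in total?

Sorting advertisers: $6.31 (Cinder) > $5.59 (Pike) > $5.46 (Novara) > $4.48 (Arden) > …
Slot 1: Cinder pays $5.59 × 420 = $2347.80
Slot 2: Pike pays $5.46 × 340 = $1856.40
Slot 3: Novara pays $4.48 × 60 = $268.80
Total = $4473.00

Total revenue: $4473.00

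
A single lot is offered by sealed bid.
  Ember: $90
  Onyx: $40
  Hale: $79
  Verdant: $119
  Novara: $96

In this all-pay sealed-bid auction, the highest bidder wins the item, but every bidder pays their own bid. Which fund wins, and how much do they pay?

Verdant pays $119

Bids in order: 119 (Verdant) > 96 (Novara) > 90 (Ember) > 79 (Hale) > 40 (Onyx)
Verdant is highest and takes the item; every bidder forfeits their bid.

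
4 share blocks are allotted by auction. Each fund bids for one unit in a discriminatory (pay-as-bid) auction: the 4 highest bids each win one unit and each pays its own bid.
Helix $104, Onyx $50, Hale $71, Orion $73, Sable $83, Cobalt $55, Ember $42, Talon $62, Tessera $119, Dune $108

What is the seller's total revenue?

Total revenue: $414

Ordering the bids: 119 (Tessera), 108 (Dune), 104 (Helix), 83 (Sable), 73 (Orion), 71 (Hale), …
Winners (4 units): Tessera, Dune, Helix, Sable.
Total revenue = 119 + 108 + 104 + 83 = $414.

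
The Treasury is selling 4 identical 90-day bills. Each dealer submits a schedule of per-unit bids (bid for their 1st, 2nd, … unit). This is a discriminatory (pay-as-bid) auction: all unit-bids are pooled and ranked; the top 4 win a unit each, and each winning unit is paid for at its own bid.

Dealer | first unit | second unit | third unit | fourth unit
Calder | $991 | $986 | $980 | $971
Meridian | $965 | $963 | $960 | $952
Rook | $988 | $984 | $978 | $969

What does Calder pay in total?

Pooled unit-bids ranked (top 4): 991 (Calder-1), 988 (Rook-1), 986 (Calder-2), 984 (Rook-2)
Next rejected bid: $980 (not a price — pay-as-bid).
Calder's winning unit-bids: 991 + 986 = $1,977.

Calder pays $1,977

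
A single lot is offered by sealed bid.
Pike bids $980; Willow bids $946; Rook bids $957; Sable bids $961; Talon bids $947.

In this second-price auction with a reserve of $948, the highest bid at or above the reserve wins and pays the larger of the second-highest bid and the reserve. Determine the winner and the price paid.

Sorting bids: 980 (Pike) > 961 (Sable) > 957 (Rook) > 947 (Talon) > 946 (Willow)
Pike has the top bid at or above the reserve ($980).
max(second-highest $961, reserve $948) = $961; the reserve does not bind.

Pike pays $961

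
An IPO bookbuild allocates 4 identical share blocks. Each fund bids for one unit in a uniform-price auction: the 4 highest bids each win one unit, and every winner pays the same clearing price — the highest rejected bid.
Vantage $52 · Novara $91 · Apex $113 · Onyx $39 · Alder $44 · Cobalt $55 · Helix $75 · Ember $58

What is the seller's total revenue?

Sorting: 113 (Apex), 91 (Novara), 75 (Helix), 58 (Ember), 55 (Cobalt), 52 (Vantage), …
Winners (4 units): Apex, Novara, Helix, Ember.
First losing bid is Cobalt's $55, which sets the uniform price.
Total revenue = 4 × $55 = $220.

Total revenue: $220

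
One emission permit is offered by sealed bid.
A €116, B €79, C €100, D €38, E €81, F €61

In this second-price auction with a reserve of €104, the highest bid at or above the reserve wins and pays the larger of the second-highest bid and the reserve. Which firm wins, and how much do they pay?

A pays €104

Bids in order: 116 (A) > 100 (C) > 81 (E) > 79 (B) > 61 (F) > 38 (D)
Highest eligible bid: A at €116.
max(second-highest €100, reserve €104) = €104.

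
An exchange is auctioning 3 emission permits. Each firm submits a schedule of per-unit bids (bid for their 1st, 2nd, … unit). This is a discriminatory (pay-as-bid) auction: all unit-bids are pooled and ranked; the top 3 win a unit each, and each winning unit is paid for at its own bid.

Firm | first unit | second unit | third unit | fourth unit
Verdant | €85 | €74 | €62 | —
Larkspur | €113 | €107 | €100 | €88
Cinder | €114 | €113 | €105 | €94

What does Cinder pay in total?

Cinder pays €227

All unit-bids, highest first — top 3: 114 (Cinder-1), 113 (Larkspur-1), 113 (Cinder-2)
Next rejected bid: €107 (not a price — pay-as-bid).
Cinder's winning unit-bids: 114 + 113 = €227.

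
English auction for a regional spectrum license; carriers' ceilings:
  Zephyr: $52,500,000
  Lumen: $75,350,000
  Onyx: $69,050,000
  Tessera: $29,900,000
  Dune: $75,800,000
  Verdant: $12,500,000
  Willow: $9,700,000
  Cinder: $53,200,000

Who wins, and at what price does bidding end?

Dune wins at $75,350,000

Sorting limits: 75,800,000 (Dune) > 75,350,000 (Lumen) > 69,050,000 (Onyx) > 53,200,000 (Cinder) > 52,500,000 (Zephyr) > 29,900,000 (Tessera) > …
Bidding ends when Lumen exits at $75,350,000; Dune takes it.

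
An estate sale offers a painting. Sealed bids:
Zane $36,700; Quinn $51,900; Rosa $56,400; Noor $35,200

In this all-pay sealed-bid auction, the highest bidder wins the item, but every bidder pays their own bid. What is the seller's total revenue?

Total revenue: $180,200

All-pay sealed-bid auction: the highest bidder wins the item, but every bidder pays their own bid.
Bids ranked: 56,400 (Rosa) > 51,900 (Quinn) > 36,700 (Zane) > 35,200 (Noor)
Rosa wins with the top bid; all bids are sunk regardless.
Every bidder forfeits their bid regardless of winning.
Revenue = 36,700 + 51,900 + 56,400 + 35,200 = $180,200.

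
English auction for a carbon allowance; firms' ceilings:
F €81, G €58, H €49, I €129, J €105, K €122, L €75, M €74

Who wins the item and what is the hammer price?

I wins at €122

Rule: the price rises until one bidder remains; the winner pays the price at which the last rival dropped out.
Limits ranked: 129 (I) > 122 (K) > 105 (J) > 81 (F) > 75 (L) > 74 (M) > …
Once the price passes €122, only I is left; the hammer falls at K's limit of €122.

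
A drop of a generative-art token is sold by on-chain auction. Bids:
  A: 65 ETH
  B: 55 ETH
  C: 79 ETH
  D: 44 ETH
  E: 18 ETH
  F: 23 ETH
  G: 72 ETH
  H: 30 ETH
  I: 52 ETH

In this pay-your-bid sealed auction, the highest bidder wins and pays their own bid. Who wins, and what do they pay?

Pay-your-bid sealed auction: the highest bidder wins and pays their own bid.
Sorting bids: 79 (C) > 72 (G) > 65 (A) > 55 (B) > 52 (I) > 44 (D) > …
First-price: C pays what they bid, 79 ETH.

C pays 79 ETH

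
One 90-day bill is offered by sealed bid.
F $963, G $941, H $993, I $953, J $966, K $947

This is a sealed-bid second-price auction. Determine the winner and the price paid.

H pays $966

Bids ranked: 993 (H) > 966 (J) > 963 (F) > 953 (I) > 947 (K) > 941 (G)
H is highest; pays the second-highest bid, $966.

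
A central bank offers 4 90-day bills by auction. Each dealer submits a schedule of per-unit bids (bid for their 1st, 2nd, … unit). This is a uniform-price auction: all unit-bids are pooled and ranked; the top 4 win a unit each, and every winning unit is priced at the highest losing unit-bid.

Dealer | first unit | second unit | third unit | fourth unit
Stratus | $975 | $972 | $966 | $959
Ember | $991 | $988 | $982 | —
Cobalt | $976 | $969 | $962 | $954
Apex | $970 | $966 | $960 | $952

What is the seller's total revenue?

All unit-bids, highest first — top 4: 991 (Ember-1), 988 (Ember-2), 982 (Ember-3), 976 (Cobalt-1)
The (k+1)-th unit-bid is $975.
Allocation: Cobalt 1, Ember 3. Every unit priced at $975.
Revenue = 4 × 975 = $3,900.

Total revenue: $3,900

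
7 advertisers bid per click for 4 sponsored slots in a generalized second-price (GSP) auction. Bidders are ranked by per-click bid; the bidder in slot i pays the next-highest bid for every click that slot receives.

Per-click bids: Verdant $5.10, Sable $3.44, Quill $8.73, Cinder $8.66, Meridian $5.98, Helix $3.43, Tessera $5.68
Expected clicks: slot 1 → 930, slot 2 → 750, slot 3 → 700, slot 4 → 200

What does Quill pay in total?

Quill pays $8053.80

Ranked by bid: $8.73 (Quill) > $8.66 (Cinder) > $5.98 (Meridian) > $5.68 (Tessera) > $5.10 (Verdant) > …
Quill holds slot 1 → pays next bid $8.66 × 930 clicks = $8053.80.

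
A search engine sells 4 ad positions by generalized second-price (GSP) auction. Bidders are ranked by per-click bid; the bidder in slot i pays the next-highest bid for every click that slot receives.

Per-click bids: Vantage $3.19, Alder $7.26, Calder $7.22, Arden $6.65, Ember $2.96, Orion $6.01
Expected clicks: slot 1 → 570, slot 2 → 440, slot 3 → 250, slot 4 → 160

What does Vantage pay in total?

Per-click bids in order: $7.26 (Alder) > $7.22 (Calder) > $6.65 (Arden) > $6.01 (Orion) > $3.19 (Vantage) > …
Vantage ranks below slot 4 → no slot, pays nothing.

Vantage pays $0.00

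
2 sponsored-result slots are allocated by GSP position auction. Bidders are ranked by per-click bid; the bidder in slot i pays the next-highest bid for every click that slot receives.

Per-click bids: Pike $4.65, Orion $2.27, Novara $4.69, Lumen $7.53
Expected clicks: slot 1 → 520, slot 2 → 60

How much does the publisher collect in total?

Total revenue: $2717.80

Per-click bids in order: $7.53 (Lumen) > $4.69 (Novara) > $4.65 (Pike) > …
Slot 1: Lumen pays $4.69 × 520 = $2438.80
Slot 2: Novara pays $4.65 × 60 = $279.00
Total = $2717.80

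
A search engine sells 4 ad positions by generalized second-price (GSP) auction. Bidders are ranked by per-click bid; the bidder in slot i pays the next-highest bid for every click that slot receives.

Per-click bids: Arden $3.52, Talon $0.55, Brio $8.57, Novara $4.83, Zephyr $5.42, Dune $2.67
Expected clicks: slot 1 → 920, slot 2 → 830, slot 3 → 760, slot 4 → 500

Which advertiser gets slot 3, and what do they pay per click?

Per-click bids in order: $8.57 (Brio) > $5.42 (Zephyr) > $4.83 (Novara) > $3.52 (Arden) > $2.67 (Dune) > …
Slot 3 goes to the third-ranked bidder, Novara, who pays the next bid down: $3.52/click.

Novara; $3.52 per click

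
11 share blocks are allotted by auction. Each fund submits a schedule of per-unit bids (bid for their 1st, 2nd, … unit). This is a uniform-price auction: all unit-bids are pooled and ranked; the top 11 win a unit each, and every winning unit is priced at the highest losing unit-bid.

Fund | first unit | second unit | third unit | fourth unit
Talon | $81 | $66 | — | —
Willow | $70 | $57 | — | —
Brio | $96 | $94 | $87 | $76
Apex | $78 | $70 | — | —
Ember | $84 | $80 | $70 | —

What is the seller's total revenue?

Total revenue: $726

Merging the schedules and taking the best 11: 96 (Brio-1), 94 (Brio-2), 87 (Brio-3), 84 (Ember-1), 81 (Talon-1), 80 (Ember-2), 78 (Apex-1), 76 (Brio-4), 70 (Willow-1), 70 (Apex-2), 70 (Ember-3)
Highest rejected unit-bid = $66.
Allocation: Apex 2, Brio 4, Ember 3, Talon 1, Willow 1. Every unit priced at $66.
Revenue = 11 × 66 = $726.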